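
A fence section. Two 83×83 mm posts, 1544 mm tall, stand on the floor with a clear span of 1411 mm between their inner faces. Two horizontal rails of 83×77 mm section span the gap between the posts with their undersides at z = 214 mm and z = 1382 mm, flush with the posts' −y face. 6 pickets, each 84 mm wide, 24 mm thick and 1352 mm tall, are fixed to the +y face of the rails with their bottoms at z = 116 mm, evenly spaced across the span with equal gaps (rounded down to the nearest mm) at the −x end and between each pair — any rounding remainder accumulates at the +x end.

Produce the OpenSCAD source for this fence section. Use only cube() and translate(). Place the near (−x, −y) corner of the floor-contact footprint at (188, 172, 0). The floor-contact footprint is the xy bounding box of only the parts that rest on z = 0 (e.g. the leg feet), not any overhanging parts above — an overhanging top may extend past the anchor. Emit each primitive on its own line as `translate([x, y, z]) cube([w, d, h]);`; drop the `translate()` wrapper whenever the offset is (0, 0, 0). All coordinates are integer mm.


translate([188, 172, 0]) cube([83, 83, 1544]);
translate([1682, 172, 0]) cube([83, 83, 1544]);
translate([271, 172, 214]) cube([1411, 83, 77]);
translate([271, 172, 1382]) cube([1411, 83, 77]);
translate([400, 255, 116]) cube([84, 24, 1352]);
translate([613, 255, 116]) cube([84, 24, 1352]);
translate([826, 255, 116]) cube([84, 24, 1352]);
translate([1039, 255, 116]) cube([84, 24, 1352]);
translate([1252, 255, 116]) cube([84, 24, 1352]);
translate([1465, 255, 116]) cube([84, 24, 1352]);


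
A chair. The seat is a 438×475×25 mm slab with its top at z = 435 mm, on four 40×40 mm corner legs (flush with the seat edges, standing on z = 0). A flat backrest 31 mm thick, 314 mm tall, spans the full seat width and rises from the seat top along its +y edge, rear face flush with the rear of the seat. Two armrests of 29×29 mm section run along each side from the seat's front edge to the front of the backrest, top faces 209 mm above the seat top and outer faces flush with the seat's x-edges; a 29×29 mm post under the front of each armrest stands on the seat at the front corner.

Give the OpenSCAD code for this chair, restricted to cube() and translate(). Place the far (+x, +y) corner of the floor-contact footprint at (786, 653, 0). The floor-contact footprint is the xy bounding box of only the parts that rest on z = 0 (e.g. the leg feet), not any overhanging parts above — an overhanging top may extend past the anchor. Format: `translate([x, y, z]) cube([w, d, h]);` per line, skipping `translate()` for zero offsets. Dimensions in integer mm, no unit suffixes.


translate([348, 178, 410]) cube([438, 475, 25]);
translate([348, 178, 0]) cube([40, 40, 410]);
translate([746, 178, 0]) cube([40, 40, 410]);
translate([348, 613, 0]) cube([40, 40, 410]);
translate([746, 613, 0]) cube([40, 40, 410]);
translate([348, 622, 435]) cube([438, 31, 314]);
translate([348, 178, 615]) cube([29, 444, 29]);
translate([757, 178, 615]) cube([29, 444, 29]);
translate([348, 178, 435]) cube([29, 29, 180]);
translate([757, 178, 435]) cube([29, 29, 180]);


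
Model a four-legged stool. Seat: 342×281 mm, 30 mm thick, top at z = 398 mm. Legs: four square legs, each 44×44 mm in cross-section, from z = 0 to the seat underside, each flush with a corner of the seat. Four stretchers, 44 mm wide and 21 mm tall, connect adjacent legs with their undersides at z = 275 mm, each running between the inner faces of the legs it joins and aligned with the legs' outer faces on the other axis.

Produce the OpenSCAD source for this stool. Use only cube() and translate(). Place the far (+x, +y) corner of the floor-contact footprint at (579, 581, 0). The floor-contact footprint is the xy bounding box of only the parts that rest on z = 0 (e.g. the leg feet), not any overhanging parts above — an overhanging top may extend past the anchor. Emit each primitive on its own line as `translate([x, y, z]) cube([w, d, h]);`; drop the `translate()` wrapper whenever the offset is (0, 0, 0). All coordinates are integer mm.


translate([237, 300, 368]) cube([342, 281, 30]);
translate([237, 300, 0]) cube([44, 44, 368]);
translate([535, 300, 0]) cube([44, 44, 368]);
translate([237, 537, 0]) cube([44, 44, 368]);
translate([535, 537, 0]) cube([44, 44, 368]);
translate([281, 300, 275]) cube([254, 44, 21]);
translate([281, 537, 275]) cube([254, 44, 21]);
translate([237, 344, 275]) cube([44, 193, 21]);
translate([535, 344, 275]) cube([44, 193, 21]);


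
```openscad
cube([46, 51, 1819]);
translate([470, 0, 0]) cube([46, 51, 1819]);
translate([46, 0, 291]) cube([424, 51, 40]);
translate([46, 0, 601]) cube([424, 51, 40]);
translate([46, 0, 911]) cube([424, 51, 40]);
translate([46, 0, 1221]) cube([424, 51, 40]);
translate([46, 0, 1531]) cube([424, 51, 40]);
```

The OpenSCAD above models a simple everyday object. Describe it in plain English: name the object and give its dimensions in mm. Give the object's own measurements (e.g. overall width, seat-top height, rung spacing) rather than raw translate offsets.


A straight ladder. Two 46×51 mm vertical rails, 1819 mm tall, stand 516 mm apart (outside-to-outside) with their front faces coplanar on the −y side. 5 rungs, each 51 mm deep and 40 mm tall, span between the inner faces of the rails, front faces flush with the rails. The lowest rung's underside is at z = 291 mm and rungs are spaced 310 mm apart (underside to underside).


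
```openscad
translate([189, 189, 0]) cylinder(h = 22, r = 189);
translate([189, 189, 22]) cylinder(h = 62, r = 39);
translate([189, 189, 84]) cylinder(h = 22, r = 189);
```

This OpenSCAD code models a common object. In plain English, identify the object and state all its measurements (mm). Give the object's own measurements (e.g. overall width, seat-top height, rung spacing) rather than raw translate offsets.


A spool: two coaxial disc flanges of radius 189 mm and thickness 22 mm, joined by a core cylinder of radius 39 mm and height 62 mm. The lower flange rests on z = 0 and the three cylinders share a vertical axis.


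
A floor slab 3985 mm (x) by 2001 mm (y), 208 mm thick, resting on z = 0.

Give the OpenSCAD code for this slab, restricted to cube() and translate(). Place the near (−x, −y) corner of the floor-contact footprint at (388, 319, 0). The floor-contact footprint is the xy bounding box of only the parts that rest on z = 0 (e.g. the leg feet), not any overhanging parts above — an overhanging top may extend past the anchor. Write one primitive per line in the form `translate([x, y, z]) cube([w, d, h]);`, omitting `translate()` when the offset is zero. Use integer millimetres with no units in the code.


translate([388, 319, 0]) cube([3985, 2001, 208]);


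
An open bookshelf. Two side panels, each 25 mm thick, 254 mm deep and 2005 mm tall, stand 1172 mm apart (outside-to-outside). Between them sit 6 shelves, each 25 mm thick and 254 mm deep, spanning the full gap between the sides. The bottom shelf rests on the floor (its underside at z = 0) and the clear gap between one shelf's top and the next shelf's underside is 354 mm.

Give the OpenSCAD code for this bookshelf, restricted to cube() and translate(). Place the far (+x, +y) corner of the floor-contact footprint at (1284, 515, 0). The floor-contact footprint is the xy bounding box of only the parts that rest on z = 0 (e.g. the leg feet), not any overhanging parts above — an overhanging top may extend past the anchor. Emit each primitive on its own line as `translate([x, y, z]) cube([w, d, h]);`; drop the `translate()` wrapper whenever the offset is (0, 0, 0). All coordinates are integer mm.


translate([112, 261, 0]) cube([25, 254, 2005]);
translate([1259, 261, 0]) cube([25, 254, 2005]);
translate([137, 261, 0]) cube([1122, 254, 25]);
translate([137, 261, 379]) cube([1122, 254, 25]);
translate([137, 261, 758]) cube([1122, 254, 25]);
translate([137, 261, 1137]) cube([1122, 254, 25]);
translate([137, 261, 1516]) cube([1122, 254, 25]);
translate([137, 261, 1895]) cube([1122, 254, 25]);


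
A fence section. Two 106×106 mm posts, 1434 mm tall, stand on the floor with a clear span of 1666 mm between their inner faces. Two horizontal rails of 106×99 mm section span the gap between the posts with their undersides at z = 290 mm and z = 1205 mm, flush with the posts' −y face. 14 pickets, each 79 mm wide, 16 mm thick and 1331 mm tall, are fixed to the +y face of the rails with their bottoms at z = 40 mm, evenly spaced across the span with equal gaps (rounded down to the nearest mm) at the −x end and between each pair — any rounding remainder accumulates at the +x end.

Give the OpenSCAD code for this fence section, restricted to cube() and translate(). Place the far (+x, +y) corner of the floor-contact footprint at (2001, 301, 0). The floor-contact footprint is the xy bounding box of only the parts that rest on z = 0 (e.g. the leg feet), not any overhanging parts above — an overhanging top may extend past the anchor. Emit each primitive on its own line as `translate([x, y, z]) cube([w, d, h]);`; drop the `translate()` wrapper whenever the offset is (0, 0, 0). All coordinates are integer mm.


translate([123, 195, 0]) cube([106, 106, 1434]);
translate([1895, 195, 0]) cube([106, 106, 1434]);
translate([229, 195, 290]) cube([1666, 106, 99]);
translate([229, 195, 1205]) cube([1666, 106, 99]);
translate([266, 301, 40]) cube([79, 16, 1331]);
translate([382, 301, 40]) cube([79, 16, 1331]);
translate([498, 301, 40]) cube([79, 16, 1331]);
translate([614, 301, 40]) cube([79, 16, 1331]);
translate([730, 301, 40]) cube([79, 16, 1331]);
translate([846, 301, 40]) cube([79, 16, 1331]);
translate([962, 301, 40]) cube([79, 16, 1331]);
translate([1078, 301, 40]) cube([79, 16, 1331]);
translate([1194, 301, 40]) cube([79, 16, 1331]);
translate([1310, 301, 40]) cube([79, 16, 1331]);
translate([1426, 301, 40]) cube([79, 16, 1331]);
translate([1542, 301, 40]) cube([79, 16, 1331]);
translate([1658, 301, 40]) cube([79, 16, 1331]);
translate([1774, 301, 40]) cube([79, 16, 1331]);


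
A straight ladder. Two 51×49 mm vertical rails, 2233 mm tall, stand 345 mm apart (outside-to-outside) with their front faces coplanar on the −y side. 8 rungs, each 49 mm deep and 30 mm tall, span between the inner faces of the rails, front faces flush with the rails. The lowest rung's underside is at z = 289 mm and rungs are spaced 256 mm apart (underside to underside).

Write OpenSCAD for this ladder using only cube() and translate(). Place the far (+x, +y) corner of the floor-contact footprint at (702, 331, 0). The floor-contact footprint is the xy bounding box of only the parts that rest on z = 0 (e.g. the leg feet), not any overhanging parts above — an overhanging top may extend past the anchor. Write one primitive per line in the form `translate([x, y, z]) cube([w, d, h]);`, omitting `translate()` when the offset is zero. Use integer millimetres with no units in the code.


translate([357, 282, 0]) cube([51, 49, 2233]);
translate([651, 282, 0]) cube([51, 49, 2233]);
translate([408, 282, 289]) cube([243, 49, 30]);
translate([408, 282, 545]) cube([243, 49, 30]);
translate([408, 282, 801]) cube([243, 49, 30]);
translate([408, 282, 1057]) cube([243, 49, 30]);
translate([408, 282, 1313]) cube([243, 49, 30]);
translate([408, 282, 1569]) cube([243, 49, 30]);
translate([408, 282, 1825]) cube([243, 49, 30]);
translate([408, 282, 2081]) cube([243, 49, 30]);


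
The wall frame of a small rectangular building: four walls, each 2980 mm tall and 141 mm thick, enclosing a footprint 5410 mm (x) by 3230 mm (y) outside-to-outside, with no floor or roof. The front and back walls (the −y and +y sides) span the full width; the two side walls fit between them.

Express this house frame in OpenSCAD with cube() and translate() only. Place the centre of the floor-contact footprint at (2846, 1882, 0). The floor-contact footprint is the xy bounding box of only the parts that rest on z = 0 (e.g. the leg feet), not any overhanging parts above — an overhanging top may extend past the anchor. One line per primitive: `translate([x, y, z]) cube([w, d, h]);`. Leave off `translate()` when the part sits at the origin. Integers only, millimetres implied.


translate([141, 267, 0]) cube([5410, 141, 2980]);
translate([141, 3356, 0]) cube([5410, 141, 2980]);
translate([141, 408, 0]) cube([141, 2948, 2980]);
translate([5410, 408, 0]) cube([141, 2948, 2980]);


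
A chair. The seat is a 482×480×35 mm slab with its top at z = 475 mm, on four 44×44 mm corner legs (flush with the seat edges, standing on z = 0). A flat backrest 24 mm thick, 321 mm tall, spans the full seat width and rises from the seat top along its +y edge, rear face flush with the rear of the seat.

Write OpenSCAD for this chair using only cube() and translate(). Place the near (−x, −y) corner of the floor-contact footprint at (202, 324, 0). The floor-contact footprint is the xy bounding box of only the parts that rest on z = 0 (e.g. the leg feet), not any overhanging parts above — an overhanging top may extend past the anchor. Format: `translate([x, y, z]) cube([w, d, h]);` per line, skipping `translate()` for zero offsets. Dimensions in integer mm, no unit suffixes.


// leg_h = 475 - 35 = 440
translate([202, 324, 440]) cube([482, 480, 35]);
translate([202, 324, 0]) cube([44, 44, 440]);
translate([640, 324, 0]) cube([44, 44, 440]);
translate([202, 760, 0]) cube([44, 44, 440]);
translate([640, 760, 0]) cube([44, 44, 440]);
translate([202, 780, 475]) cube([482, 24, 321]);


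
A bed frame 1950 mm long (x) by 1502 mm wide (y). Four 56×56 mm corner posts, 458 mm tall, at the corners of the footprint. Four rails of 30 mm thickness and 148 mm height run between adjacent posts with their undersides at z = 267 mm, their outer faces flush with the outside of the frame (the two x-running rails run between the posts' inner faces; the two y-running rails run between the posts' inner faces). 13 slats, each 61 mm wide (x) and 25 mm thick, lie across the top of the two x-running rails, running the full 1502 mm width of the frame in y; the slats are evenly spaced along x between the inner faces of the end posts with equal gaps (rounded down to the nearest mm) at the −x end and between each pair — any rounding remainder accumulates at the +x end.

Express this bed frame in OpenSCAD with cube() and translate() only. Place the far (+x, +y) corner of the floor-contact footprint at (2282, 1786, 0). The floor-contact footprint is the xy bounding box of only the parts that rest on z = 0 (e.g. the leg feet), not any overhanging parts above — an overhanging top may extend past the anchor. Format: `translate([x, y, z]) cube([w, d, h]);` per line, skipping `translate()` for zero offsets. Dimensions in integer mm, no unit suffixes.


translate([332, 284, 0]) cube([56, 56, 458]);
translate([332, 1730, 0]) cube([56, 56, 458]);
translate([2226, 284, 0]) cube([56, 56, 458]);
translate([2226, 1730, 0]) cube([56, 56, 458]);
translate([388, 284, 267]) cube([1838, 30, 148]);
translate([388, 1756, 267]) cube([1838, 30, 148]);
translate([332, 340, 267]) cube([30, 1390, 148]);
translate([2252, 340, 267]) cube([30, 1390, 148]);
translate([462, 284, 415]) cube([61, 1502, 25]);
translate([597, 284, 415]) cube([61, 1502, 25]);
translate([732, 284, 415]) cube([61, 1502, 25]);
translate([867, 284, 415]) cube([61, 1502, 25]);
translate([1002, 284, 415]) cube([61, 1502, 25]);
translate([1137, 284, 415]) cube([61, 1502, 25]);
translate([1272, 284, 415]) cube([61, 1502, 25]);
translate([1407, 284, 415]) cube([61, 1502, 25]);
translate([1542, 284, 415]) cube([61, 1502, 25]);
translate([1677, 284, 415]) cube([61, 1502, 25]);
translate([1812, 284, 415]) cube([61, 1502, 25]);
translate([1947, 284, 415]) cube([61, 1502, 25]);
translate([2082, 284, 415]) cube([61, 1502, 25]);


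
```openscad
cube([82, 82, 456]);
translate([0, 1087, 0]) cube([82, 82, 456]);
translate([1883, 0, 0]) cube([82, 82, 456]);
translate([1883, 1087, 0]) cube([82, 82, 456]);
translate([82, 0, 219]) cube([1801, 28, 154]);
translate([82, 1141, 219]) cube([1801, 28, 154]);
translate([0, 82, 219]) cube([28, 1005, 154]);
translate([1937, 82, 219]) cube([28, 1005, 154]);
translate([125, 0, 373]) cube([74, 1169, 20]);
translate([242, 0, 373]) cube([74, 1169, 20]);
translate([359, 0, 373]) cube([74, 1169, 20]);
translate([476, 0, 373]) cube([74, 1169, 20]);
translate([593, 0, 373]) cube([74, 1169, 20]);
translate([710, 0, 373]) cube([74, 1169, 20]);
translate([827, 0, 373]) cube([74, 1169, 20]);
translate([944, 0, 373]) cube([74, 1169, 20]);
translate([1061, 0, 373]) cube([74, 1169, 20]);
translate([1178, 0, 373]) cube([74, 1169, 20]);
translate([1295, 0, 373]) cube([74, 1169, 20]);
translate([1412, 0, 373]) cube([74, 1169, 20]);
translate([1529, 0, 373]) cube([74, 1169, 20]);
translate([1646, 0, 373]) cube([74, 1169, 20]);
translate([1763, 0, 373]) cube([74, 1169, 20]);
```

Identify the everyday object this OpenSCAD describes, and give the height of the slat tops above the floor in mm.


A bed frame. The slat-top height is 393 mm.

Four posts, four rails, and a row of slats — a bed frame. Slats sit on the rails at z = 219 + 154 = 373; with slat thickness 20, the top is 393 mm.


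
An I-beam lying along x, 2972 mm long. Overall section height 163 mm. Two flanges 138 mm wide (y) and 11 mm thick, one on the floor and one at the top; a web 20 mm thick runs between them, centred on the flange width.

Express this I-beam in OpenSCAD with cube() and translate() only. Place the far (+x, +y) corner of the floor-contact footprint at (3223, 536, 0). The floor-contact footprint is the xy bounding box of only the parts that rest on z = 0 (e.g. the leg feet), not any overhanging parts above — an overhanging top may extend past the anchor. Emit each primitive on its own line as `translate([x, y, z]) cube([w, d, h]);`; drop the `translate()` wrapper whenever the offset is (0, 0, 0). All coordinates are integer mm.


translate([251, 398, 0]) cube([2972, 138, 11]);
translate([251, 457, 11]) cube([2972, 20, 141]);
translate([251, 398, 152]) cube([2972, 138, 11]);


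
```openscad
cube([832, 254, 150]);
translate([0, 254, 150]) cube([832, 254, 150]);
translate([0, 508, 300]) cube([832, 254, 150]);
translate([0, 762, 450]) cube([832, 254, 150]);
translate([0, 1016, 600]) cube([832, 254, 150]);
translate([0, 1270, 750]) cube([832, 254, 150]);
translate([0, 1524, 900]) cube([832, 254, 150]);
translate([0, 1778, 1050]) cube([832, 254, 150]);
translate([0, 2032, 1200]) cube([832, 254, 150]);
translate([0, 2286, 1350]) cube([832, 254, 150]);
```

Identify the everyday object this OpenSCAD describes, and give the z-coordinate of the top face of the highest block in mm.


A staircase. The total rise is 1500 mm.

10 identical blocks, each offset up and back from the previous — a staircase. Each step is 150 mm tall and there are 10 of them, so the total rise is 10 × 150 = 1500 mm.


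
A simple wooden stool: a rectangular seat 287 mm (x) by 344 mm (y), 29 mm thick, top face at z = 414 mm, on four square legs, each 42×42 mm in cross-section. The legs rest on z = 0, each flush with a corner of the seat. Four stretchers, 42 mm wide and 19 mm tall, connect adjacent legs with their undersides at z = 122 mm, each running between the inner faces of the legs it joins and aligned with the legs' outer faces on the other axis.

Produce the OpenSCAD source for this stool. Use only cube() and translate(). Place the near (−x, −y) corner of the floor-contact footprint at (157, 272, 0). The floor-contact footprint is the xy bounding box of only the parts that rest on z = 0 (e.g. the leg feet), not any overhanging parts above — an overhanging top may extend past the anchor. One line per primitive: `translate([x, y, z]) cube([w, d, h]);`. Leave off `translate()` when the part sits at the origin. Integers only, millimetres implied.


translate([157, 272, 385]) cube([287, 344, 29]);
translate([157, 272, 0]) cube([42, 42, 385]);
translate([402, 272, 0]) cube([42, 42, 385]);
translate([157, 574, 0]) cube([42, 42, 385]);
translate([402, 574, 0]) cube([42, 42, 385]);
translate([199, 272, 122]) cube([203, 42, 19]);
translate([199, 574, 122]) cube([203, 42, 19]);
translate([157, 314, 122]) cube([42, 260, 19]);
translate([402, 314, 122]) cube([42, 260, 19]);


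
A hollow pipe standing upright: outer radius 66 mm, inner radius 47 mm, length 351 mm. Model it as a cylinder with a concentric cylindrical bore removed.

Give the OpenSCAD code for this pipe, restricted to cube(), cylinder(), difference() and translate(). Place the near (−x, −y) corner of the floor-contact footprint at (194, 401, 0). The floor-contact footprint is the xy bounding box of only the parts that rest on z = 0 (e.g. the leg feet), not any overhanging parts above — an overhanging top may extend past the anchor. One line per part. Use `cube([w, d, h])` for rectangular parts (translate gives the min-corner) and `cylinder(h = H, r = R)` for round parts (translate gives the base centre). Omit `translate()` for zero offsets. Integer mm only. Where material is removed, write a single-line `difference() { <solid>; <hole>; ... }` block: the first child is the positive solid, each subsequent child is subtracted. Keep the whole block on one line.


difference() { translate([260, 467, 0]) cylinder(h = 351, r = 66); translate([260, 467, 0]) cylinder(h = 351, r = 47); }


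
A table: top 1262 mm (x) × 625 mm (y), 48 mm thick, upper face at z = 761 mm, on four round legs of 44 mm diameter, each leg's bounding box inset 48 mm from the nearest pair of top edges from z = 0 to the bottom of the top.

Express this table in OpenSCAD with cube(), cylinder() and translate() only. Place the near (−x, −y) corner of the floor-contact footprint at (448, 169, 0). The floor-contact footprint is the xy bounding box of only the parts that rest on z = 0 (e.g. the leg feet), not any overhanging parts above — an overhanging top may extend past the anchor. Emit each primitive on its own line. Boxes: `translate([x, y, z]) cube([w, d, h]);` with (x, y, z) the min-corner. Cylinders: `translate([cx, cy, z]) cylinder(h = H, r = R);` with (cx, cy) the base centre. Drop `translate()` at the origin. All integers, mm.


translate([400, 121, 713]) cube([1262, 625, 48]);
translate([470, 191, 0]) cylinder(h = 713, r = 22);
translate([1592, 191, 0]) cylinder(h = 713, r = 22);
translate([470, 676, 0]) cylinder(h = 713, r = 22);
translate([1592, 676, 0]) cylinder(h = 713, r = 22);


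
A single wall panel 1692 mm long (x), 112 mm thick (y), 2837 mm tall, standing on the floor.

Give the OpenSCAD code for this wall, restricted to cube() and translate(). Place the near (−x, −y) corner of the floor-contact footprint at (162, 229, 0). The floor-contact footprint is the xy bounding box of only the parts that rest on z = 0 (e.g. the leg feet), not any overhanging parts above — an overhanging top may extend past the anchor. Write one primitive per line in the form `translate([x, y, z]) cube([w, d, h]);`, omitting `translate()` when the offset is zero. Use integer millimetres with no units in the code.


translate([162, 229, 0]) cube([1692, 112, 2837]);


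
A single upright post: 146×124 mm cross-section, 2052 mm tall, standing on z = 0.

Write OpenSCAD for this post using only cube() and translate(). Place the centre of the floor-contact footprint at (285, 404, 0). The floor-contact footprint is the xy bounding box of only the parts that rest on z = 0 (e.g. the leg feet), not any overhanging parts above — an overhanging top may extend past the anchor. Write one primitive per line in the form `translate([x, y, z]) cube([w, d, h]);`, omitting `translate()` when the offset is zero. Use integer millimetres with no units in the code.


translate([212, 342, 0]) cube([146, 124, 2052]);


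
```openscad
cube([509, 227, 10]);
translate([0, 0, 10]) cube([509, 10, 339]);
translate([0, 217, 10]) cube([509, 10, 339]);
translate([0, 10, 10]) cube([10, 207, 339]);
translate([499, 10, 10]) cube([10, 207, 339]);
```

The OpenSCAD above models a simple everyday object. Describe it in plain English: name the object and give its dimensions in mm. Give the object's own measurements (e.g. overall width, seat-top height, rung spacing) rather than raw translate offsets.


An open-topped rectangular box: outside dimensions 509×227×349 mm, with a uniform wall and base thickness of 10 mm. The base is a full 509×227 slab on the floor; four walls sit on top of the base. The front and back walls (the −y and +y sides) span the full width; the two side walls fit between them.


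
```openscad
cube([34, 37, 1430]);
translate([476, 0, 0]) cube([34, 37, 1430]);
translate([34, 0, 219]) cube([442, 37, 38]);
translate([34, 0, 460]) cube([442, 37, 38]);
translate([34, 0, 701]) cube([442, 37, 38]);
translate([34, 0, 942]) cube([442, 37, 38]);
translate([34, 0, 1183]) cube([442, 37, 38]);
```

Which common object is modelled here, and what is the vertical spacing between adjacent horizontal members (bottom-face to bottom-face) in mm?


A ladder. The rung spacing is 241 mm.

Two tall 34×37 posts with 5 short bars between them — a ladder. Adjacent rungs sit at z = 219 and z = 460, so the spacing is 460 − 219 = 241 mm.


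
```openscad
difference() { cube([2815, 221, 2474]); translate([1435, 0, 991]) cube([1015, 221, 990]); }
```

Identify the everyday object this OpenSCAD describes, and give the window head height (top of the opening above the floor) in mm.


A wall with a window opening. The window head height is 1981 mm.

A wall with a rectangular opening subtracted — a window. Sill at z = 991, opening 990 mm tall, so the head is at 991 + 990 = 1981 mm.


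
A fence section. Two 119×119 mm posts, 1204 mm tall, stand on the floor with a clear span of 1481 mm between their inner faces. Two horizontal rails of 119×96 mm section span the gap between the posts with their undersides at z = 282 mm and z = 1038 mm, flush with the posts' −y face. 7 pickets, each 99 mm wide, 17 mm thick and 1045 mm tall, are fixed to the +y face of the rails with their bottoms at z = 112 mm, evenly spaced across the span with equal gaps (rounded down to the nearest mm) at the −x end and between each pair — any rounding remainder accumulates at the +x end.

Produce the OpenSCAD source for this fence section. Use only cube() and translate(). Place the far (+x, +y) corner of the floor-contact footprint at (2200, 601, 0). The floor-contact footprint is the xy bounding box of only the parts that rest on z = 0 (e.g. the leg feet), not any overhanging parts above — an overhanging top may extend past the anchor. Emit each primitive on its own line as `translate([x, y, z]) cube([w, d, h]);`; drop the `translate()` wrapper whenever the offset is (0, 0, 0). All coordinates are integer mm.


translate([481, 482, 0]) cube([119, 119, 1204]);
translate([2081, 482, 0]) cube([119, 119, 1204]);
translate([600, 482, 282]) cube([1481, 119, 96]);
translate([600, 482, 1038]) cube([1481, 119, 96]);
translate([698, 601, 112]) cube([99, 17, 1045]);
translate([895, 601, 112]) cube([99, 17, 1045]);
translate([1092, 601, 112]) cube([99, 17, 1045]);
translate([1289, 601, 112]) cube([99, 17, 1045]);
translate([1486, 601, 112]) cube([99, 17, 1045]);
translate([1683, 601, 112]) cube([99, 17, 1045]);
translate([1880, 601, 112]) cube([99, 17, 1045]);


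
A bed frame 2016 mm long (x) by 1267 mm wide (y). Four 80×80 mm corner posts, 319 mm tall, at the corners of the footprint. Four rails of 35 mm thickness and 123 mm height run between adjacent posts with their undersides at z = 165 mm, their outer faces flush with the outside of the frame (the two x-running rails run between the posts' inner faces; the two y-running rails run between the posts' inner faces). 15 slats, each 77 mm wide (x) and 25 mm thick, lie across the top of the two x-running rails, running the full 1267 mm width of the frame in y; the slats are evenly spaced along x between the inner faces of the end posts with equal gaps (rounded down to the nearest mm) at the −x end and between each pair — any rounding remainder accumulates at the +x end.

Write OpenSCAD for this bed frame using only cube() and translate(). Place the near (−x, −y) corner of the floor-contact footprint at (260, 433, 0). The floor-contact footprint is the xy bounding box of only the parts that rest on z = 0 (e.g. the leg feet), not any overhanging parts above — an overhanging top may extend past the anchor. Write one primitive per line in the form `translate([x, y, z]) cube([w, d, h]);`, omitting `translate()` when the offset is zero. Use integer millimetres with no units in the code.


translate([260, 433, 0]) cube([80, 80, 319]);
translate([260, 1620, 0]) cube([80, 80, 319]);
translate([2196, 433, 0]) cube([80, 80, 319]);
translate([2196, 1620, 0]) cube([80, 80, 319]);
translate([340, 433, 165]) cube([1856, 35, 123]);
translate([340, 1665, 165]) cube([1856, 35, 123]);
translate([260, 513, 165]) cube([35, 1107, 123]);
translate([2241, 513, 165]) cube([35, 1107, 123]);
translate([383, 433, 288]) cube([77, 1267, 25]);
translate([503, 433, 288]) cube([77, 1267, 25]);
translate([623, 433, 288]) cube([77, 1267, 25]);
translate([743, 433, 288]) cube([77, 1267, 25]);
translate([863, 433, 288]) cube([77, 1267, 25]);
translate([983, 433, 288]) cube([77, 1267, 25]);
translate([1103, 433, 288]) cube([77, 1267, 25]);
translate([1223, 433, 288]) cube([77, 1267, 25]);
translate([1343, 433, 288]) cube([77, 1267, 25]);
translate([1463, 433, 288]) cube([77, 1267, 25]);
translate([1583, 433, 288]) cube([77, 1267, 25]);
translate([1703, 433, 288]) cube([77, 1267, 25]);
translate([1823, 433, 288]) cube([77, 1267, 25]);
translate([1943, 433, 288]) cube([77, 1267, 25]);
translate([2063, 433, 288]) cube([77, 1267, 25]);


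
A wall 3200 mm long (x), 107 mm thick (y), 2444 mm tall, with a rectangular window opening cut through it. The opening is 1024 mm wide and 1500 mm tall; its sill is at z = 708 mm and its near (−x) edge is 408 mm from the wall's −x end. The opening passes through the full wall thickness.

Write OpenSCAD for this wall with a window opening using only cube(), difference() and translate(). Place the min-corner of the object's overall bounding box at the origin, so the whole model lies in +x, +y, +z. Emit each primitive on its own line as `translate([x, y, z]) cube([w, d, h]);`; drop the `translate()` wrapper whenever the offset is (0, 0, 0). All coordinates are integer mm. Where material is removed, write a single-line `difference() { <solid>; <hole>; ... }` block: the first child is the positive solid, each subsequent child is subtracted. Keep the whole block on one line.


difference() { cube([3200, 107, 2444]); translate([408, 0, 708]) cube([1024, 107, 1500]); }


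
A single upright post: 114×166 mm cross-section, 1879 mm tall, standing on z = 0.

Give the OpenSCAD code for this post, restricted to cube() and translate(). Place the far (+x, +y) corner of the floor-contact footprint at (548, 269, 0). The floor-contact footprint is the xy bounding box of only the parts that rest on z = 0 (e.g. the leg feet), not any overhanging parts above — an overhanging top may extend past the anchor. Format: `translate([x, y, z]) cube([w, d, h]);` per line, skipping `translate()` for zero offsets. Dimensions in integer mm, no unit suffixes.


translate([434, 103, 0]) cube([114, 166, 1879]);


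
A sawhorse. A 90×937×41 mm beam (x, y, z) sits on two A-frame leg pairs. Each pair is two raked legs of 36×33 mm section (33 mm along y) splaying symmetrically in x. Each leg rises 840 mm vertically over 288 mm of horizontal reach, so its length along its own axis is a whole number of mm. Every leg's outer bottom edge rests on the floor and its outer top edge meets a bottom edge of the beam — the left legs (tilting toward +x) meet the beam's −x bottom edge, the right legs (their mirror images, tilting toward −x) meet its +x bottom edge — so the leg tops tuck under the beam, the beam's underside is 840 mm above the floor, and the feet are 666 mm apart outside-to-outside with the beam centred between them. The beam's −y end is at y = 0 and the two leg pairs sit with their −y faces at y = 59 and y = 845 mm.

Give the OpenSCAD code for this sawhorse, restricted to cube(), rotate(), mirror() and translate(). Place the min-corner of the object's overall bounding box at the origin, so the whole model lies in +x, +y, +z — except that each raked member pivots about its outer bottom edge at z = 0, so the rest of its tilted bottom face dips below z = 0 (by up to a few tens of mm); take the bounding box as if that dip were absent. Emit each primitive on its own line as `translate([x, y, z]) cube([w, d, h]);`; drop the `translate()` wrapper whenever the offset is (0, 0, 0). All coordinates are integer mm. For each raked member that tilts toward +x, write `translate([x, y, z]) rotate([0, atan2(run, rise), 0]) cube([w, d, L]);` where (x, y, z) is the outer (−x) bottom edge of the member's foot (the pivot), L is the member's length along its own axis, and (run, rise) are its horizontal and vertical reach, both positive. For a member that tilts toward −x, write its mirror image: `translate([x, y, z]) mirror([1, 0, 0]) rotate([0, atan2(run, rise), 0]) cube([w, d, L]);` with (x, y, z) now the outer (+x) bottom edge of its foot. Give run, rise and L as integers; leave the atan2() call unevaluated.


translate([288, 0, 840]) cube([90, 937, 41]);
translate([0, 59, 0]) rotate([0, atan2(288, 840), 0]) cube([36, 33, 888]);
translate([666, 59, 0]) mirror([1, 0, 0]) rotate([0, atan2(288, 840), 0]) cube([36, 33, 888]);
translate([0, 845, 0]) rotate([0, atan2(288, 840), 0]) cube([36, 33, 888]);
translate([666, 845, 0]) mirror([1, 0, 0]) rotate([0, atan2(288, 840), 0]) cube([36, 33, 888]);


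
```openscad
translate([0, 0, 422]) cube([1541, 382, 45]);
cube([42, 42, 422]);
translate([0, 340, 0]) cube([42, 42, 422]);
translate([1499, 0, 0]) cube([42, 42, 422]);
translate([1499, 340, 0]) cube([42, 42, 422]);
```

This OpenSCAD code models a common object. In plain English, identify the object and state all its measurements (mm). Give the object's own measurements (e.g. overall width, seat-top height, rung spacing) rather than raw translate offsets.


A long wooden bench with a 1541 mm (x) × 382 mm (y) seat, 45 mm thick, its top surface 467 mm above the floor. Four 42 mm square legs at the seat corners, flush with the edges, run from z = 0 to the seat underside.


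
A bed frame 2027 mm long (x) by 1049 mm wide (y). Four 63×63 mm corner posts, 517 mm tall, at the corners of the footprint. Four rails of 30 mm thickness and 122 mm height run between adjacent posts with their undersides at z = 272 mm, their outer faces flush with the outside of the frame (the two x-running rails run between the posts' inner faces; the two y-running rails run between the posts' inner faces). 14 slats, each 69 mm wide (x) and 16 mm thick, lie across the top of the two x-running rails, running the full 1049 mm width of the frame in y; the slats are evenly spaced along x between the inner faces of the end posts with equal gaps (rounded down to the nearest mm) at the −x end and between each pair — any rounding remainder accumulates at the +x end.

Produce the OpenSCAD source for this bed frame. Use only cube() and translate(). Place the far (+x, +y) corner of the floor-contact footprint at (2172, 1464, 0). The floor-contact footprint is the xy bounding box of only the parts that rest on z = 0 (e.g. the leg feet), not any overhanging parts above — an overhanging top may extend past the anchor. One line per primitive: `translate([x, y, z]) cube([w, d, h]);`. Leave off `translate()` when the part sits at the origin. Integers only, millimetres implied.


translate([145, 415, 0]) cube([63, 63, 517]);
translate([145, 1401, 0]) cube([63, 63, 517]);
translate([2109, 415, 0]) cube([63, 63, 517]);
translate([2109, 1401, 0]) cube([63, 63, 517]);
translate([208, 415, 272]) cube([1901, 30, 122]);
translate([208, 1434, 272]) cube([1901, 30, 122]);
translate([145, 478, 272]) cube([30, 923, 122]);
translate([2142, 478, 272]) cube([30, 923, 122]);
translate([270, 415, 394]) cube([69, 1049, 16]);
translate([401, 415, 394]) cube([69, 1049, 16]);
translate([532, 415, 394]) cube([69, 1049, 16]);
translate([663, 415, 394]) cube([69, 1049, 16]);
translate([794, 415, 394]) cube([69, 1049, 16]);
translate([925, 415, 394]) cube([69, 1049, 16]);
translate([1056, 415, 394]) cube([69, 1049, 16]);
translate([1187, 415, 394]) cube([69, 1049, 16]);
translate([1318, 415, 394]) cube([69, 1049, 16]);
translate([1449, 415, 394]) cube([69, 1049, 16]);
translate([1580, 415, 394]) cube([69, 1049, 16]);
translate([1711, 415, 394]) cube([69, 1049, 16]);
translate([1842, 415, 394]) cube([69, 1049, 16]);
translate([1973, 415, 394]) cube([69, 1049, 16]);


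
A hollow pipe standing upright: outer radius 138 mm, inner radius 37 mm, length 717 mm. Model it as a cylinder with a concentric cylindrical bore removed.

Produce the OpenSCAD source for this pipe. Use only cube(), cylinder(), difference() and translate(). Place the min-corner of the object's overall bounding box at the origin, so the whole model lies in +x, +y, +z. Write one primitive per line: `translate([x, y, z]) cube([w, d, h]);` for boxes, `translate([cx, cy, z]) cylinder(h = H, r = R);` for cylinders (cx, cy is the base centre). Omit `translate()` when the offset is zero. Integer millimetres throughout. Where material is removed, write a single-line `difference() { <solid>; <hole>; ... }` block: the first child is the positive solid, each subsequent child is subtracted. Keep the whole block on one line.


difference() { translate([138, 138, 0]) cylinder(h = 717, r = 138); translate([138, 138, 0]) cylinder(h = 717, r = 37); }


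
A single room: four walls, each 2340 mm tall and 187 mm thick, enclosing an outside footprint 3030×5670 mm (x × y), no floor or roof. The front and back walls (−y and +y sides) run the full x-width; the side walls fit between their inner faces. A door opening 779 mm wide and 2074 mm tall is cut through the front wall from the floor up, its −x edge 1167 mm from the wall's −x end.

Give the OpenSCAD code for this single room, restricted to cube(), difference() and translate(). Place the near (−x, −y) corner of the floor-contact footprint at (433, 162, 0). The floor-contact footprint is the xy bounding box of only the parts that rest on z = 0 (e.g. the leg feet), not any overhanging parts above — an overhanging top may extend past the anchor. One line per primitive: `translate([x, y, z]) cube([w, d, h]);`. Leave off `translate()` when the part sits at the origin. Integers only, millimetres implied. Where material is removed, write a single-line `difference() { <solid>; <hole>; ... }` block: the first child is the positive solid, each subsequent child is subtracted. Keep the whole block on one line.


difference() { translate([433, 162, 0]) cube([3030, 187, 2340]); translate([1600, 162, 0]) cube([779, 187, 2074]); }
translate([433, 5645, 0]) cube([3030, 187, 2340]);
translate([433, 349, 0]) cube([187, 5296, 2340]);
translate([3276, 349, 0]) cube([187, 5296, 2340]);


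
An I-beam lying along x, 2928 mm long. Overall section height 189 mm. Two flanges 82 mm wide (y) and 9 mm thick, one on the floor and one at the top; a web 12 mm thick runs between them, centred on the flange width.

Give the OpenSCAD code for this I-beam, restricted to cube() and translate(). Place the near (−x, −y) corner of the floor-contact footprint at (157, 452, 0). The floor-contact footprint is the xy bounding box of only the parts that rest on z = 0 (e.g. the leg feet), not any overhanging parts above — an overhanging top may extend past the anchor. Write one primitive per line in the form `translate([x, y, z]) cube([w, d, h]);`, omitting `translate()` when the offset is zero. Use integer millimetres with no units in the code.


translate([157, 452, 0]) cube([2928, 82, 9]);
translate([157, 487, 9]) cube([2928, 12, 171]);
translate([157, 452, 180]) cube([2928, 82, 9]);


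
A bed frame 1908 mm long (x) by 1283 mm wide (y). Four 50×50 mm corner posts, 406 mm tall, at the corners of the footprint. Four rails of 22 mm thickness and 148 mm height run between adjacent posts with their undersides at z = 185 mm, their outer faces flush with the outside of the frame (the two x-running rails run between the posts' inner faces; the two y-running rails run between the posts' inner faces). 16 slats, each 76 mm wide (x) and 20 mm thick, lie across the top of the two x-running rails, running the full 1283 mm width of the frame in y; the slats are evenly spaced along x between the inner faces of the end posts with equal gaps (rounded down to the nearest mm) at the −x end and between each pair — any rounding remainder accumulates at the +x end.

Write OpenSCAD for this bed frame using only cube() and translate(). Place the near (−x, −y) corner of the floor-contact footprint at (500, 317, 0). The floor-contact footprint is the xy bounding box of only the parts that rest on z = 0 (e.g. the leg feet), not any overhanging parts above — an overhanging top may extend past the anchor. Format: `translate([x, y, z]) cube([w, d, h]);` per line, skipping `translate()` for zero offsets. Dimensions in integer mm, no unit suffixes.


translate([500, 317, 0]) cube([50, 50, 406]);
translate([500, 1550, 0]) cube([50, 50, 406]);
translate([2358, 317, 0]) cube([50, 50, 406]);
translate([2358, 1550, 0]) cube([50, 50, 406]);
translate([550, 317, 185]) cube([1808, 22, 148]);
translate([550, 1578, 185]) cube([1808, 22, 148]);
translate([500, 367, 185]) cube([22, 1183, 148]);
translate([2386, 367, 185]) cube([22, 1183, 148]);
translate([584, 317, 333]) cube([76, 1283, 20]);
translate([694, 317, 333]) cube([76, 1283, 20]);
translate([804, 317, 333]) cube([76, 1283, 20]);
translate([914, 317, 333]) cube([76, 1283, 20]);
translate([1024, 317, 333]) cube([76, 1283, 20]);
translate([1134, 317, 333]) cube([76, 1283, 20]);
translate([1244, 317, 333]) cube([76, 1283, 20]);
translate([1354, 317, 333]) cube([76, 1283, 20]);
translate([1464, 317, 333]) cube([76, 1283, 20]);
translate([1574, 317, 333]) cube([76, 1283, 20]);
translate([1684, 317, 333]) cube([76, 1283, 20]);
translate([1794, 317, 333]) cube([76, 1283, 20]);
translate([1904, 317, 333]) cube([76, 1283, 20]);
translate([2014, 317, 333]) cube([76, 1283, 20]);
translate([2124, 317, 333]) cube([76, 1283, 20]);
translate([2234, 317, 333]) cube([76, 1283, 20]);
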